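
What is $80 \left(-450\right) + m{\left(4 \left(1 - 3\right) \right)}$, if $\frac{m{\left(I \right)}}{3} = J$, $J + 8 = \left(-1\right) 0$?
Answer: $-36024$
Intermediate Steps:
$J = -8$ ($J = -8 - 0 = -8 + 0 = -8$)
$m{\left(I \right)} = -24$ ($m{\left(I \right)} = 3 \left(-8\right) = -24$)
$80 \left(-450\right) + m{\left(4 \left(1 - 3\right) \right)} = 80 \left(-450\right) - 24 = -36000 - 24 = -36024$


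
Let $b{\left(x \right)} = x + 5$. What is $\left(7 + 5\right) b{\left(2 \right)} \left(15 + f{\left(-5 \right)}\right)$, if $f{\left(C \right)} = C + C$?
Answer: $420$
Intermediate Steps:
$b{\left(x \right)} = 5 + x$
$f{\left(C \right)} = 2 C$
$\left(7 + 5\right) b{\left(2 \right)} \left(15 + f{\left(-5 \right)}\right) = \left(7 + 5\right) \left(5 + 2\right) \left(15 + 2 \left(-5\right)\right) = 12 \cdot 7 \left(15 - 10\right) = 84 \cdot 5 = 420$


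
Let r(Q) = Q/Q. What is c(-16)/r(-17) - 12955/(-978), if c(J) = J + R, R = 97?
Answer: 92173/978 ≈ 94.246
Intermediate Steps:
r(Q) = 1
c(J) = 97 + J (c(J) = J + 97 = 97 + J)
c(-16)/r(-17) - 12955/(-978) = (97 - 16)/1 - 12955/(-978) = 81*1 - 12955*(-1/978) = 81 + 12955/978 = 92173/978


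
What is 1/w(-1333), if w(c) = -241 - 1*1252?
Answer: -1/1493 ≈ -0.00066979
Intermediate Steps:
w(c) = -1493 (w(c) = -241 - 1252 = -1493)
1/w(-1333) = 1/(-1493) = -1/1493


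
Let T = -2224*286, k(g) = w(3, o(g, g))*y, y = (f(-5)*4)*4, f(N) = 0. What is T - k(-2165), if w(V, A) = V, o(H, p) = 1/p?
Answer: -636064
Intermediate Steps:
y = 0 (y = (0*4)*4 = 0*4 = 0)
k(g) = 0 (k(g) = 3*0 = 0)
T = -636064
T - k(-2165) = -636064 - 1*0 = -636064 + 0 = -636064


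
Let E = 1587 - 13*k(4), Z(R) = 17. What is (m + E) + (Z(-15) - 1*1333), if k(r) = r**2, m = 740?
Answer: 803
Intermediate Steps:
E = 1379 (E = 1587 - 13*4**2 = 1587 - 13*16 = 1587 - 1*208 = 1587 - 208 = 1379)
(m + E) + (Z(-15) - 1*1333) = (740 + 1379) + (17 - 1*1333) = 2119 + (17 - 1333) = 2119 - 1316 = 803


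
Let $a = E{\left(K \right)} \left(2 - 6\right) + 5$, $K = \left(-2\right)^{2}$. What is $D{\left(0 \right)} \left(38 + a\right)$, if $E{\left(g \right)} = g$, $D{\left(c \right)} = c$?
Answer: $0$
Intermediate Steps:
$K = 4$
$a = -11$ ($a = 4 \left(2 - 6\right) + 5 = 4 \left(-4\right) + 5 = -16 + 5 = -11$)
$D{\left(0 \right)} \left(38 + a\right) = 0 \left(38 - 11\right) = 0 \cdot 27 = 0$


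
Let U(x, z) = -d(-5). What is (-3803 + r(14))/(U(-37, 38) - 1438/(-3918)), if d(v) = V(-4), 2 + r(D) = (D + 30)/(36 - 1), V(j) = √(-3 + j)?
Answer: -187517809251/958325480 - 510914309211*I*√7/958325480 ≈ -195.67 - 1410.5*I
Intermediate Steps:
r(D) = -8/7 + D/35 (r(D) = -2 + (D + 30)/(36 - 1) = -2 + (30 + D)/35 = -2 + (30 + D)*(1/35) = -2 + (6/7 + D/35) = -8/7 + D/35)
d(v) = I*√7 (d(v) = √(-3 - 4) = √(-7) = I*√7)
U(x, z) = -I*√7
(-3803 + r(14))/(U(-37, 38) - 1438/(-3918)) = (-3803 + (-8/7 + (1/35)*14))/(-I*√7 - 1438/(-3918)) = (-3803 + (-8/7 + ⅖))/(-I*√7 - 1438*(-1/3918)) = (-3803 - 26/35)/(-I*√7 + 719/1959) = -133131/(35*(719/1959 - I*√7))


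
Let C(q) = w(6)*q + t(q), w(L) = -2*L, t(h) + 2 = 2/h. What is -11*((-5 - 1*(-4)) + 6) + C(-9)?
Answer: 457/9 ≈ 50.778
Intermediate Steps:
t(h) = -2 + 2/h
C(q) = -2 - 12*q + 2/q (C(q) = (-2*6)*q + (-2 + 2/q) = -12*q + (-2 + 2/q) = -2 - 12*q + 2/q)
-11*((-5 - 1*(-4)) + 6) + C(-9) = -11*((-5 - 1*(-4)) + 6) + (-2 - 12*(-9) + 2/(-9)) = -11*((-5 + 4) + 6) + (-2 + 108 + 2*(-⅑)) = -11*(-1 + 6) + (-2 + 108 - 2/9) = -11*5 + 952/9 = -55 + 952/9 = 457/9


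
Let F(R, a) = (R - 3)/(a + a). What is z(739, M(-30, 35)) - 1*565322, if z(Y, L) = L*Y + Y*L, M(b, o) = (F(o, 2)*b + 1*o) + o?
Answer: -816582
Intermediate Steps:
F(R, a) = (-3 + R)/(2*a) (F(R, a) = (-3 + R)/((2*a)) = (-3 + R)*(1/(2*a)) = (-3 + R)/(2*a))
M(b, o) = 2*o + b*(-3/4 + o/4) (M(b, o) = (((1/2)*(-3 + o)/2)*b + 1*o) + o = (((1/2)*(1/2)*(-3 + o))*b + o) + o = ((-3/4 + o/4)*b + o) + o = (b*(-3/4 + o/4) + o) + o = (o + b*(-3/4 + o/4)) + o = 2*o + b*(-3/4 + o/4))
z(Y, L) = 2*L*Y (z(Y, L) = L*Y + L*Y = 2*L*Y)
z(739, M(-30, 35)) - 1*565322 = 2*(2*35 + (1/4)*(-30)*(-3 + 35))*739 - 1*565322 = 2*(70 + (1/4)*(-30)*32)*739 - 565322 = 2*(70 - 240)*739 - 565322 = 2*(-170)*739 - 565322 = -251260 - 565322 = -816582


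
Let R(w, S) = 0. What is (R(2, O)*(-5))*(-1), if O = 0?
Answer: 0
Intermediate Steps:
(R(2, O)*(-5))*(-1) = (0*(-5))*(-1) = 0*(-1) = 0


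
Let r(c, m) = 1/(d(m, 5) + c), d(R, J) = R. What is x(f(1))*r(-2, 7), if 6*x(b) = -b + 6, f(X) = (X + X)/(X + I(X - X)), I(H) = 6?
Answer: 4/21 ≈ 0.19048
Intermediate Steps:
f(X) = 2*X/(6 + X) (f(X) = (X + X)/(X + 6) = (2*X)/(6 + X) = 2*X/(6 + X))
x(b) = 1 - b/6 (x(b) = (-b + 6)/6 = (6 - b)/6 = 1 - b/6)
r(c, m) = 1/(c + m) (r(c, m) = 1/(m + c) = 1/(c + m))
x(f(1))*r(-2, 7) = (1 - 1/(3*(6 + 1)))/(-2 + 7) = (1 - 1/(3*7))/5 = (1 - 1/(3*7))*(⅕) = (1 - ⅙*2/7)*(⅕) = (1 - 1/21)*(⅕) = (20/21)*(⅕) = 4/21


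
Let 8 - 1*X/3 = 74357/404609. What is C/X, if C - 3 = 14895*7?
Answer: 14062590404/3162515 ≈ 4446.6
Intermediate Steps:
C = 104268 (C = 3 + 14895*7 = 3 + 104265 = 104268)
X = 9487545/404609 (X = 24 - 223071/404609 = 9487545/404609 ≈ 23.449)
C/X = 104268/(9487545/404609) = 104268*(404609/9487545) = 14062590404/3162515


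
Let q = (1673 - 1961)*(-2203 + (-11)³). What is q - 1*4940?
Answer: 1012852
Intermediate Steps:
q = 1017792 (q = -288*(-2203 - 1331) = -288*(-3534) = 1017792)
q - 1*4940 = 1017792 - 1*4940 = 1017792 - 4940 = 1012852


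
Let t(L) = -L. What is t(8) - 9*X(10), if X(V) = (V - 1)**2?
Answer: -737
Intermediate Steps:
X(V) = (-1 + V)**2
t(8) - 9*X(10) = -1*8 - 9*(-1 + 10)**2 = -8 - 9*9**2 = -8 - 9*81 = -8 - 729 = -737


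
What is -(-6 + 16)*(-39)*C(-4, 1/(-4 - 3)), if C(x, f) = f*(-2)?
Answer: 780/7 ≈ 111.43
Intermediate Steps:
C(x, f) = -2*f
-(-6 + 16)*(-39)*C(-4, 1/(-4 - 3)) = -(-6 + 16)*(-39)*(-2/(-4 - 3)) = -10*(-39)*(-2/(-7)) = -(-390)*(-2*(-⅐)) = -(-390)*2/7 = -1*(-780/7) = 780/7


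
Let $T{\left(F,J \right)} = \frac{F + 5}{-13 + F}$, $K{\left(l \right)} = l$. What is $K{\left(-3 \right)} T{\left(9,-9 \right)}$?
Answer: $\frac{21}{2} \approx 10.5$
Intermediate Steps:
$T{\left(F,J \right)} = \frac{5 + F}{-13 + F}$
$K{\left(-3 \right)} T{\left(9,-9 \right)} = - 3 \frac{5 + 9}{-13 + 9} = - 3 \frac{1}{-4} \cdot 14 = - 3 \left(\left(- \frac{1}{4}\right) 14\right) = \left(-3\right) \left(- \frac{7}{2}\right) = \frac{21}{2}$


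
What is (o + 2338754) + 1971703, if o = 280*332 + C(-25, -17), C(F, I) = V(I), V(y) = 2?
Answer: 4403419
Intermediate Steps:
C(F, I) = 2
o = 92962 (o = 280*332 + 2 = 92960 + 2 = 92962)
(o + 2338754) + 1971703 = (92962 + 2338754) + 1971703 = 2431716 + 1971703 = 4403419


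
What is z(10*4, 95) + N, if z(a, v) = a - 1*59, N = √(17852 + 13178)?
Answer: -19 + √31030 ≈ 157.15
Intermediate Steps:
N = √31030 ≈ 176.15
z(a, v) = -59 + a (z(a, v) = a - 59 = -59 + a)
z(10*4, 95) + N = (-59 + 10*4) + √31030 = (-59 + 40) + √31030 = -19 + √31030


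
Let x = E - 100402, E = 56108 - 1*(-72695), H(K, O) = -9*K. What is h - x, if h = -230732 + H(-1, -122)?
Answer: -259124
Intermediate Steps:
E = 128803 (E = 56108 + 72695 = 128803)
h = -230723 (h = -230732 - 9*(-1) = -230732 + 9 = -230723)
x = 28401 (x = 128803 - 100402 = 28401)
h - x = -230723 - 1*28401 = -230723 - 28401 = -259124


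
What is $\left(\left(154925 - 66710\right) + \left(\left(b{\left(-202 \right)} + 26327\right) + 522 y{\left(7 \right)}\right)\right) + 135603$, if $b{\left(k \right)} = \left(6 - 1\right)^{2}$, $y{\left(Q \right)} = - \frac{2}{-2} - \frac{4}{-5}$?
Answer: $\frac{1255548}{5} \approx 2.5111 \cdot 10^{5}$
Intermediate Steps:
$y{\left(Q \right)} = \frac{9}{5}$ ($y{\left(Q \right)} = \left(-2\right) \left(- \frac{1}{2}\right) - - \frac{4}{5} = 1 + \frac{4}{5} = \frac{9}{5}$)
$b{\left(k \right)} = 25$ ($b{\left(k \right)} = 5^{2} = 25$)
$\left(\left(154925 - 66710\right) + \left(\left(b{\left(-202 \right)} + 26327\right) + 522 y{\left(7 \right)}\right)\right) + 135603 = \left(\left(154925 - 66710\right) + \left(\left(25 + 26327\right) + 522 \cdot \frac{9}{5}\right)\right) + 135603 = \left(\left(154925 - 66710\right) + \left(26352 + \frac{4698}{5}\right)\right) + 135603 = \left(88215 + \frac{136458}{5}\right) + 135603 = \frac{577533}{5} + 135603 = \frac{1255548}{5}$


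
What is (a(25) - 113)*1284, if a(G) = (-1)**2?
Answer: -143808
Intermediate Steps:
a(G) = 1
(a(25) - 113)*1284 = (1 - 113)*1284 = -112*1284 = -143808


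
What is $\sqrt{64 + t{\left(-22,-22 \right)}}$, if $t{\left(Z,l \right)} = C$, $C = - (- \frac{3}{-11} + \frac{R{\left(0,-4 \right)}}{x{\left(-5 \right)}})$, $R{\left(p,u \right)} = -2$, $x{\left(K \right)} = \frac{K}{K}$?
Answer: $\frac{\sqrt{7953}}{11} \approx 8.1072$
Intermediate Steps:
$x{\left(K \right)} = 1$
$C = \frac{19}{11}$ ($C = - (- \frac{3}{-11} - \frac{2}{1}) = - (\left(-3\right) \left(- \frac{1}{11}\right) - 2) = - (\frac{3}{11} - 2) = \left(-1\right) \left(- \frac{19}{11}\right) = \frac{19}{11} \approx 1.7273$)
$t{\left(Z,l \right)} = \frac{19}{11}$
$\sqrt{64 + t{\left(-22,-22 \right)}} = \sqrt{64 + \frac{19}{11}} = \sqrt{\frac{723}{11}} = \frac{\sqrt{7953}}{11}$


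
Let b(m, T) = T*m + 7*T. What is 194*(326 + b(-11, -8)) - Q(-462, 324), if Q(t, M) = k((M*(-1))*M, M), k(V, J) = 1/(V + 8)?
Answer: 7290237537/104968 ≈ 69452.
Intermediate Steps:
k(V, J) = 1/(8 + V)
Q(t, M) = 1/(8 - M²) (Q(t, M) = 1/(8 + (M*(-1))*M) = 1/(8 + (-M)*M) = 1/(8 - M²))
b(m, T) = 7*T + T*m
194*(326 + b(-11, -8)) - Q(-462, 324) = 194*(326 - 8*(7 - 11)) - (-1)/(-8 + 324²) = 194*(326 - 8*(-4)) - (-1)/(-8 + 104976) = 194*(326 + 32) - (-1)/104968 = 194*358 - (-1)/104968 = 69452 - 1*(-1/104968) = 69452 + 1/104968 = 7290237537/104968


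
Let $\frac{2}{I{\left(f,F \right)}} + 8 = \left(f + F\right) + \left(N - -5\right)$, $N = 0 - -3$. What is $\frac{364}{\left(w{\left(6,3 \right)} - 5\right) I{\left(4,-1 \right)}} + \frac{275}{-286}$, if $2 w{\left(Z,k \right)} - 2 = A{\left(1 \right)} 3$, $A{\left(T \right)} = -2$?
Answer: $- \frac{2053}{26} \approx -78.962$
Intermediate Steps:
$N = 3$ ($N = 0 + 3 = 3$)
$I{\left(f,F \right)} = \frac{2}{F + f}$ ($I{\left(f,F \right)} = \frac{2}{-8 + \left(\left(f + F\right) + \left(3 - -5\right)\right)} = \frac{2}{-8 + \left(\left(F + f\right) + \left(3 + 5\right)\right)} = \frac{2}{-8 + \left(\left(F + f\right) + 8\right)} = \frac{2}{-8 + \left(8 + F + f\right)} = \frac{2}{F + f}$)
$w{\left(Z,k \right)} = -2$ ($w{\left(Z,k \right)} = 1 + \frac{\left(-2\right) 3}{2} = 1 + \frac{1}{2} \left(-6\right) = 1 - 3 = -2$)
$\frac{364}{\left(w{\left(6,3 \right)} - 5\right) I{\left(4,-1 \right)}} + \frac{275}{-286} = \frac{364}{\left(-2 - 5\right) \frac{2}{-1 + 4}} + \frac{275}{-286} = \frac{364}{\left(-7\right) \frac{2}{3}} + 275 \left(- \frac{1}{286}\right) = \frac{364}{\left(-7\right) 2 \cdot \frac{1}{3}} - \frac{25}{26} = \frac{364}{\left(-7\right) \frac{2}{3}} - \frac{25}{26} = \frac{364}{- \frac{14}{3}} - \frac{25}{26} = 364 \left(- \frac{3}{14}\right) - \frac{25}{26} = -78 - \frac{25}{26} = - \frac{2053}{26}$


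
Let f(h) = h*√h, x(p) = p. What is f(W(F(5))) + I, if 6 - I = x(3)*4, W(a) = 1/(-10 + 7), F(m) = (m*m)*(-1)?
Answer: -6 - I*√3/9 ≈ -6.0 - 0.19245*I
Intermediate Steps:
F(m) = -m² (F(m) = m²*(-1) = -m²)
W(a) = -⅓ (W(a) = 1/(-3) = -⅓)
f(h) = h^(3/2)
I = -6 (I = 6 - 3*4 = 6 - 1*12 = 6 - 12 = -6)
f(W(F(5))) + I = (-⅓)^(3/2) - 6 = -I*√3/9 - 6 = -6 - I*√3/9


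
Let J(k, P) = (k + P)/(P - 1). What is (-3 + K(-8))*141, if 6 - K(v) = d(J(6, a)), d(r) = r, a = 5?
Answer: 141/4 ≈ 35.250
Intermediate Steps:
J(k, P) = (P + k)/(-1 + P)
K(v) = 13/4 (K(v) = 6 - (5 + 6)/(-1 + 5) = 6 - 11/4 = 13/4)
(-3 + K(-8))*141 = (-3 + 13/4)*141 = (¼)*141 = 141/4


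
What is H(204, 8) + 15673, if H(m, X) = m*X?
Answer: 17305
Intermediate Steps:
H(m, X) = X*m
H(204, 8) + 15673 = 8*204 + 15673 = 1632 + 15673 = 17305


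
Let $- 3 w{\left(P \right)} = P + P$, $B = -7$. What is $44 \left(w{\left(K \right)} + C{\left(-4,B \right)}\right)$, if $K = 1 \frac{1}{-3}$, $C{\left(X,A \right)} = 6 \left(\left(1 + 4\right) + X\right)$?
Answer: $\frac{2464}{9} \approx 273.78$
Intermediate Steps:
$C{\left(X,A \right)} = 30 + 6 X$ ($C{\left(X,A \right)} = 6 \left(5 + X\right) = 30 + 6 X$)
$K = - \frac{1}{3}$ ($K = 1 \left(- \frac{1}{3}\right) = - \frac{1}{3} \approx -0.33333$)
$w{\left(P \right)} = - \frac{2 P}{3}$ ($w{\left(P \right)} = - \frac{P + P}{3} = - \frac{2 P}{3}$)
$44 \left(w{\left(K \right)} + C{\left(-4,B \right)}\right) = 44 \left(\left(- \frac{2}{3}\right) \left(- \frac{1}{3}\right) + \left(30 + 6 \left(-4\right)\right)\right) = 44 \left(\frac{2}{9} + \left(30 - 24\right)\right) = 44 \left(\frac{2}{9} + 6\right) = 44 \cdot \frac{56}{9} = \frac{2464}{9}$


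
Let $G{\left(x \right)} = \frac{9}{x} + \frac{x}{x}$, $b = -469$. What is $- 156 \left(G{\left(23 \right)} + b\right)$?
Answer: $\frac{1677780}{23} \approx 72947.0$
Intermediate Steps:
$G{\left(x \right)} = 1 + \frac{9}{x}$ ($G{\left(x \right)} = \frac{9}{x} + 1 = 1 + \frac{9}{x}$)
$- 156 \left(G{\left(23 \right)} + b\right) = - 156 \left(\frac{9 + 23}{23} - 469\right) = - 156 \left(\frac{1}{23} \cdot 32 - 469\right) = - 156 \left(\frac{32}{23} - 469\right) = \left(-156\right) \left(- \frac{10755}{23}\right) = \frac{1677780}{23}$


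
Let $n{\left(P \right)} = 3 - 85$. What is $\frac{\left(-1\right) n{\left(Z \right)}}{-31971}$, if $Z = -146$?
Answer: $- \frac{82}{31971} \approx -0.0025648$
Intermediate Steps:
$n{\left(P \right)} = -82$ ($n{\left(P \right)} = 3 - 85 = -82$)
$\frac{\left(-1\right) n{\left(Z \right)}}{-31971} = \frac{\left(-1\right) \left(-82\right)}{-31971} = 82 \left(- \frac{1}{31971}\right) = - \frac{82}{31971}$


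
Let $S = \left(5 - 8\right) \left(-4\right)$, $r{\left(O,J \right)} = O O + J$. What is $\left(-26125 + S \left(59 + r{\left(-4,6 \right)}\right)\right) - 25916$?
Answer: $-51069$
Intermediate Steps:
$r{\left(O,J \right)} = J + O^{2}$ ($r{\left(O,J \right)} = O^{2} + J = J + O^{2}$)
$S = 12$ ($S = \left(5 - 8\right) \left(-4\right) = \left(-3\right) \left(-4\right) = 12$)
$\left(-26125 + S \left(59 + r{\left(-4,6 \right)}\right)\right) - 25916 = \left(-26125 + 12 \left(59 + \left(6 + \left(-4\right)^{2}\right)\right)\right) - 25916 = \left(-26125 + 12 \left(59 + \left(6 + 16\right)\right)\right) - 25916 = \left(-26125 + 12 \left(59 + 22\right)\right) - 25916 = \left(-26125 + 12 \cdot 81\right) - 25916 = \left(-26125 + 972\right) - 25916 = -25153 - 25916 = -51069$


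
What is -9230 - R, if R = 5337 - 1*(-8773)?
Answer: -23340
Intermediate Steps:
R = 14110 (R = 5337 + 8773 = 14110)
-9230 - R = -9230 - 1*14110 = -9230 - 14110 = -23340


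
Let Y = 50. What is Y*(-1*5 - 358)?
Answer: -18150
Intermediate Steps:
Y*(-1*5 - 358) = 50*(-1*5 - 358) = 50*(-5 - 358) = 50*(-363) = -18150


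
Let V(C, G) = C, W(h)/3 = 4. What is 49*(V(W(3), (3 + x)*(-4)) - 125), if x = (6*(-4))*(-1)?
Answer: -5537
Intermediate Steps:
x = 24 (x = -24*(-1) = 24)
W(h) = 12 (W(h) = 3*4 = 12)
49*(V(W(3), (3 + x)*(-4)) - 125) = 49*(12 - 125) = 49*(-113) = -5537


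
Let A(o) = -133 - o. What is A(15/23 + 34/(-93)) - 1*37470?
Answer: -80433430/2139 ≈ -37603.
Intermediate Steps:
A(15/23 + 34/(-93)) - 1*37470 = (-133 - (15/23 + 34/(-93))) - 1*37470 = (-133 - (15*(1/23) + 34*(-1/93))) - 37470 = (-133 - (15/23 - 34/93)) - 37470 = (-133 - 1*613/2139) - 37470 = (-133 - 613/2139) - 37470 = -285100/2139 - 37470 = -80433430/2139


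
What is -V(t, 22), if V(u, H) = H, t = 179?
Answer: -22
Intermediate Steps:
-V(t, 22) = -1*22 = -22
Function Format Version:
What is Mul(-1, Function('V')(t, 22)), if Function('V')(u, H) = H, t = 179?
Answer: -22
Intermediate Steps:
Mul(-1, Function('V')(t, 22)) = Mul(-1, 22) = -22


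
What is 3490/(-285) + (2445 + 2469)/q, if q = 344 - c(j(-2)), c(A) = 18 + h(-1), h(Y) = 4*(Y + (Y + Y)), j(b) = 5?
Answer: 1699/741 ≈ 2.2928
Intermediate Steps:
h(Y) = 12*Y (h(Y) = 4*(Y + 2*Y) = 4*(3*Y) = 12*Y)
c(A) = 6 (c(A) = 18 + 12*(-1) = 18 - 12 = 6)
q = 338 (q = 344 - 1*6 = 344 - 6 = 338)
3490/(-285) + (2445 + 2469)/q = 3490/(-285) + (2445 + 2469)/338 = 3490*(-1/285) + 4914*(1/338) = -698/57 + 189/13 = 1699/741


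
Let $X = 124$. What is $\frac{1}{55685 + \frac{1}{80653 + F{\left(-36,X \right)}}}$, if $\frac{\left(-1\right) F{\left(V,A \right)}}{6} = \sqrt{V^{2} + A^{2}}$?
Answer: $\frac{20121793987461}{1120482098441274802} - \frac{2 \sqrt{1042}}{1680723147661912203} \approx 1.7958 \cdot 10^{-5}$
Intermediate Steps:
$F{\left(V,A \right)} = - 6 \sqrt{A^{2} + V^{2}}$ ($F{\left(V,A \right)} = - 6 \sqrt{V^{2} + A^{2}} = - 6 \sqrt{A^{2} + V^{2}}$)
$\frac{1}{55685 + \frac{1}{80653 + F{\left(-36,X \right)}}} = \frac{1}{55685 + \frac{1}{80653 - 6 \sqrt{124^{2} + \left(-36\right)^{2}}}} = \frac{1}{55685 + \frac{1}{80653 - 6 \sqrt{15376 + 1296}}} = \frac{1}{55685 + \frac{1}{80653 - 6 \sqrt{16672}}} = \frac{1}{55685 + \frac{1}{80653 - 6 \cdot 4 \sqrt{1042}}} = \frac{1}{55685 + \frac{1}{80653 - 24 \sqrt{1042}}}$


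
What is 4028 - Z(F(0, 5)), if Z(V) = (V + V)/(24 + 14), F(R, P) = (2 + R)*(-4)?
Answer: 76540/19 ≈ 4028.4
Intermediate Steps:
F(R, P) = -8 - 4*R
Z(V) = V/19 (Z(V) = (2*V)/38 = (2*V)*(1/38) = V/19)
4028 - Z(F(0, 5)) = 4028 - (-8 - 4*0)/19 = 4028 - (-8 + 0)/19 = 4028 - (-8)/19 = 4028 - 1*(-8/19) = 4028 + 8/19 = 76540/19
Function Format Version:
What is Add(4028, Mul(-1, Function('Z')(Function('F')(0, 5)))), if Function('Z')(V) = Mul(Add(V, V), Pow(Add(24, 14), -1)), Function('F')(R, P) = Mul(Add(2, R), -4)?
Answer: Rational(76540, 19) ≈ 4028.4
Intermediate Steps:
Function('F')(R, P) = Add(-8, Mul(-4, R))
Function('Z')(V) = Mul(Rational(1, 19), V) (Function('Z')(V) = Mul(Mul(2, V), Pow(38, -1)) = Mul(Mul(2, V), Rational(1, 38)) = Mul(Rational(1, 19), V))
Add(4028, Mul(-1, Function('Z')(Function('F')(0, 5)))) = Add(4028, Mul(-1, Mul(Rational(1, 19), Add(-8, Mul(-4, 0))))) = Add(4028, Mul(-1, Mul(Rational(1, 19), Add(-8, 0)))) = Add(4028, Mul(-1, Mul(Rational(1, 19), -8))) = Add(4028, Mul(-1, Rational(-8, 19))) = Add(4028, Rational(8, 19)) = Rational(76540, 19)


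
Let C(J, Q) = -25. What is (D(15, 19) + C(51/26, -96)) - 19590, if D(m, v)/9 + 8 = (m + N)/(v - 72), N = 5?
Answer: -1043591/53 ≈ -19690.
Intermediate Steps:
D(m, v) = -72 + 9*(5 + m)/(-72 + v) (D(m, v) = -72 + 9*((m + 5)/(v - 72)) = -72 + 9*((5 + m)/(-72 + v)) = -72 + 9*(5 + m)/(-72 + v))
(D(15, 19) + C(51/26, -96)) - 19590 = (9*(581 + 15 - 8*19)/(-72 + 19) - 25) - 19590 = (9*(581 + 15 - 152)/(-53) - 25) - 19590 = (9*(-1/53)*444 - 25) - 19590 = (-3996/53 - 25) - 19590 = -5321/53 - 19590 = -1043591/53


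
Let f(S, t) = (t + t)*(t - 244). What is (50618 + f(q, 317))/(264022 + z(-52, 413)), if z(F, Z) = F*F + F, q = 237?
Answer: 48450/133337 ≈ 0.36337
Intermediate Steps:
f(S, t) = 2*t*(-244 + t) (f(S, t) = (2*t)*(-244 + t) = 2*t*(-244 + t))
z(F, Z) = F + F² (z(F, Z) = F² + F = F + F²)
(50618 + f(q, 317))/(264022 + z(-52, 413)) = (50618 + 2*317*(-244 + 317))/(264022 - 52*(1 - 52)) = (50618 + 2*317*73)/(264022 - 52*(-51)) = (50618 + 46282)/(264022 + 2652) = 96900/266674 = 96900*(1/266674) = 48450/133337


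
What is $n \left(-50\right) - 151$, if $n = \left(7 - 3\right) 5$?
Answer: $-1151$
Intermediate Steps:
$n = 20$ ($n = 4 \cdot 5 = 20$)
$n \left(-50\right) - 151 = 20 \left(-50\right) - 151 = -1000 - 151 = -1151$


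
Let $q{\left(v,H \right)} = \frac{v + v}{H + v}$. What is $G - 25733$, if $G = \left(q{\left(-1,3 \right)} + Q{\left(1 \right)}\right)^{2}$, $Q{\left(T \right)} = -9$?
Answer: $-25633$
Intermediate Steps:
$q{\left(v,H \right)} = \frac{2 v}{H + v}$
$G = 100$ ($G = \left(2 \left(-1\right) \frac{1}{3 - 1} - 9\right)^{2} = \left(2 \left(-1\right) \frac{1}{2} - 9\right)^{2} = \left(-1 - 9\right)^{2} = \left(-10\right)^{2} = 100$)
$G - 25733 = 100 - 25733 = -25633$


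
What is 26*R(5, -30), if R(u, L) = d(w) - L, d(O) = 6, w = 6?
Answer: 936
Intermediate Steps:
R(u, L) = 6 - L
26*R(5, -30) = 26*(6 - 1*(-30)) = 26*(6 + 30) = 26*36 = 936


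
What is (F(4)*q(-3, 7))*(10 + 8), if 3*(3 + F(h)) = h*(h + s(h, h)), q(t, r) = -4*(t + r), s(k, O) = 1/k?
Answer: -768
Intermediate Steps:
q(t, r) = -4*r - 4*t (q(t, r) = -4*(r + t) = -4*r - 4*t)
F(h) = -3 + h*(h + 1/h)/3 (F(h) = -3 + (h*(h + 1/h))/3 = -3 + h*(h + 1/h)/3)
(F(4)*q(-3, 7))*(10 + 8) = ((-8/3 + (1/3)*4**2)*(-4*7 - 4*(-3)))*(10 + 8) = ((-8/3 + (1/3)*16)*(-28 + 12))*18 = ((-8/3 + 16/3)*(-16))*18 = ((8/3)*(-16))*18 = -128/3*18 = -768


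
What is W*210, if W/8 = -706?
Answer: -1186080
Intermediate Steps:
W = -5648 (W = 8*(-706) = -5648)
W*210 = -5648*210 = -1186080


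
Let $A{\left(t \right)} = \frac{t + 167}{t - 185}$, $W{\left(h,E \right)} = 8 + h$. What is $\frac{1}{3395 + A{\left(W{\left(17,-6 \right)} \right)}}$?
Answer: $\frac{5}{16969} \approx 0.00029466$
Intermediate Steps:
$A{\left(t \right)} = \frac{167 + t}{-185 + t}$
$\frac{1}{3395 + A{\left(W{\left(17,-6 \right)} \right)}} = \frac{1}{3395 + \frac{167 + \left(8 + 17\right)}{-185 + \left(8 + 17\right)}} = \frac{1}{3395 + \frac{167 + 25}{-185 + 25}} = \frac{1}{3395 + \frac{1}{-160} \cdot 192} = \frac{1}{3395 - \frac{6}{5}} = \frac{1}{\frac{16969}{5}} = \frac{5}{16969}$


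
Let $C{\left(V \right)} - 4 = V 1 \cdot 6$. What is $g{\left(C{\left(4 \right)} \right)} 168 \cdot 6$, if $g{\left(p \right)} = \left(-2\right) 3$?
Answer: $-6048$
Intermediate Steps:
$C{\left(V \right)} = 4 + 6 V$ ($C{\left(V \right)} = 4 + V 1 \cdot 6 = 4 + V 6 = 4 + 6 V$)
$g{\left(p \right)} = -6$
$g{\left(C{\left(4 \right)} \right)} 168 \cdot 6 = - 6 \cdot 168 \cdot 6 = \left(-6\right) 1008 = -6048$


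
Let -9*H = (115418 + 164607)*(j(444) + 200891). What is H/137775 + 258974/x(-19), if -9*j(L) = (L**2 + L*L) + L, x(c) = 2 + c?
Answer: -128240193395/2529549 ≈ -50697.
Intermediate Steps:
j(L) = -2*L**2/9 - L/9 (j(L) = -((L**2 + L*L) + L)/9 = -((L**2 + L**2) + L)/9 = -(2*L**2 + L)/9 = -(L + 2*L**2)/9 = -2*L**2/9 - L/9)
H = -131920057525/27 (H = -(115418 + 164607)*(-1/9*444*(1 + 2*444) + 200891)/9 = -280025*(-1/9*444*(1 + 888) + 200891)/9 = -280025*(-1/9*444*889 + 200891)/9 = -280025*(-131572/3 + 200891)/9 = -280025*471101/(9*3) = -1/9*131920057525/3 = -131920057525/27 ≈ -4.8859e+9)
H/137775 + 258974/x(-19) = -131920057525/27/137775 + 258974/(2 - 19) = -131920057525/27*1/137775 + 258974/(-17) = -5276802301/148797 + 258974*(-1/17) = -5276802301/148797 - 258974/17 = -128240193395/2529549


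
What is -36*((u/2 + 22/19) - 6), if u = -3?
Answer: 4338/19 ≈ 228.32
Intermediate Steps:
-36*((u/2 + 22/19) - 6) = -36*((-3/2 + 22/19) - 6) = -36*(-13/38 - 6) = -36*(-241/38) = 4338/19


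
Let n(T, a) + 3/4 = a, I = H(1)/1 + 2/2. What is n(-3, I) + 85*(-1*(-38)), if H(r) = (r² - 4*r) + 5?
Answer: 12929/4 ≈ 3232.3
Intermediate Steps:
H(r) = 5 + r² - 4*r
I = 3 (I = (5 + 1² - 4*1)/1 + 2/2 = (5 + 1 - 4)*1 + 2*(½) = 2*1 + 1 = 2 + 1 = 3)
n(T, a) = -¾ + a
n(-3, I) + 85*(-1*(-38)) = (-¾ + 3) + 85*(-1*(-38)) = 9/4 + 85*38 = 9/4 + 3230 = 12929/4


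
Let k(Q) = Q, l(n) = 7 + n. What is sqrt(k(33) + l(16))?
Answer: 2*sqrt(14) ≈ 7.4833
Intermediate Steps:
sqrt(k(33) + l(16)) = sqrt(33 + (7 + 16)) = sqrt(33 + 23) = sqrt(56) = 2*sqrt(14)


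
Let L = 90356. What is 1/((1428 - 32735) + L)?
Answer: 1/59049 ≈ 1.6935e-5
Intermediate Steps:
1/((1428 - 32735) + L) = 1/((1428 - 32735) + 90356) = 1/(-31307 + 90356) = 1/59049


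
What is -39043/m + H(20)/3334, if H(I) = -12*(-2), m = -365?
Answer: 65089061/608455 ≈ 106.97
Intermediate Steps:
H(I) = 24
-39043/m + H(20)/3334 = -39043/(-365) + 24/3334 = -39043*(-1/365) + 24*(1/3334) = 39043/365 + 12/1667 = 65089061/608455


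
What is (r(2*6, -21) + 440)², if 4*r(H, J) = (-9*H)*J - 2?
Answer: 4052169/4 ≈ 1.0130e+6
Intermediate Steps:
r(H, J) = -½ - 9*H*J/4 (r(H, J) = ((-9*H)*J - 2)/4 = (-9*H*J - 2)/4 = (-2 - 9*H*J)/4 = -½ - 9*H*J/4)
(r(2*6, -21) + 440)² = ((-½ - 9/4*2*6*(-21)) + 440)² = ((-½ - 9/4*12*(-21)) + 440)² = ((-½ + 567) + 440)² = (1133/2 + 440)² = (2013/2)² = 4052169/4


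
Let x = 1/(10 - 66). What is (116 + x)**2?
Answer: 42185025/3136 ≈ 13452.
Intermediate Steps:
x = -1/56 (x = 1/(-56) = -1/56 ≈ -0.017857)
(116 + x)**2 = (116 - 1/56)**2 = (6495/56)**2 = 42185025/3136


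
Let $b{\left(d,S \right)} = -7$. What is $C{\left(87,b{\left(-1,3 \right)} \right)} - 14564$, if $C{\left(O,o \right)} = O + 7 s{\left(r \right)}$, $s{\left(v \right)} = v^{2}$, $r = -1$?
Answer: $-14470$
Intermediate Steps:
$C{\left(O,o \right)} = 7 + O$ ($C{\left(O,o \right)} = O + 7 \left(-1\right)^{2} = O + 7 \cdot 1 = O + 7 = 7 + O$)
$C{\left(87,b{\left(-1,3 \right)} \right)} - 14564 = \left(7 + 87\right) - 14564 = 94 - 14564 = -14470$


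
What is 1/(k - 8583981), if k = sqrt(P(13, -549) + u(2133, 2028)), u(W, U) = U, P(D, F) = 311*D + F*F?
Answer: -8583981/73684729500889 - 4*sqrt(19217)/73684729500889 ≈ -1.1650e-7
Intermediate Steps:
P(D, F) = F**2 + 311*D (P(D, F) = 311*D + F**2 = F**2 + 311*D)
k = 4*sqrt(19217) (k = sqrt(((-549)**2 + 311*13) + 2028) = sqrt((301401 + 4043) + 2028) = sqrt(305444 + 2028) = sqrt(307472) = 4*sqrt(19217) ≈ 554.50)
1/(k - 8583981) = 1/(4*sqrt(19217) - 8583981) = 1/(-8583981 + 4*sqrt(19217))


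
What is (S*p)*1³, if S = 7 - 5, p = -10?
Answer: -20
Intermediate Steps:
S = 2
(S*p)*1³ = (2*(-10))*1³ = -20*1 = -20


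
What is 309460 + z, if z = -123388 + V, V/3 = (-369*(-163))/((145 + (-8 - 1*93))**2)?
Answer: 360415833/1936 ≈ 1.8617e+5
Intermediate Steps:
V = 180441/1936 (V = 3*((-369*(-163))/((145 + (-8 - 1*93))**2)) = 3*(60147/((145 + (-8 - 93))**2)) = 3*(60147/((145 - 101)**2)) = 3*(60147/(44**2)) = 3*(60147/1936) = 180441/1936 ≈ 93.203)
z = -238698727/1936 (z = -123388 + 180441/1936 = -238698727/1936 ≈ -1.2329e+5)
309460 + z = 309460 - 238698727/1936 = 360415833/1936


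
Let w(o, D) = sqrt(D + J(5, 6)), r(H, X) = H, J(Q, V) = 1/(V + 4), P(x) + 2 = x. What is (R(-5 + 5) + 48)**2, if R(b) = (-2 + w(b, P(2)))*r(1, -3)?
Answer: (460 + sqrt(10))**2/100 ≈ 2145.2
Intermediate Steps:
P(x) = -2 + x
J(Q, V) = 1/(4 + V)
w(o, D) = sqrt(1/10 + D) (w(o, D) = sqrt(D + 1/(4 + 6)) = sqrt(D + 1/10) = sqrt(1/10 + D))
R(b) = -2 + sqrt(10)/10 (R(b) = (-2 + sqrt(10 + 100*(-2 + 2))/10)*1 = (-2 + sqrt(10 + 100*0)/10)*1 = (-2 + sqrt(10 + 0)/10)*1 = (-2 + sqrt(10)/10)*1 = -2 + sqrt(10)/10)
(R(-5 + 5) + 48)**2 = ((-2 + sqrt(10)/10) + 48)**2 = (46 + sqrt(10)/10)**2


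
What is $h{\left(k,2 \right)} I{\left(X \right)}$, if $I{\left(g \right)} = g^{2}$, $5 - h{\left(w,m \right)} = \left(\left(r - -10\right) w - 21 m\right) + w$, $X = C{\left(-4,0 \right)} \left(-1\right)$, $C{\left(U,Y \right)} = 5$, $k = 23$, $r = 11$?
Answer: $-11475$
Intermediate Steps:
$X = -5$ ($X = 5 \left(-1\right) = -5$)
$h{\left(w,m \right)} = 5 - 22 w + 21 m$ ($h{\left(w,m \right)} = 5 - \left(\left(\left(11 - -10\right) w - 21 m\right) + w\right) = 5 - \left(\left(\left(11 + 10\right) w - 21 m\right) + w\right) = 5 - \left(\left(21 w - 21 m\right) + w\right) = 5 - \left(\left(- 21 m + 21 w\right) + w\right) = 5 - \left(- 21 m + 22 w\right) = 5 + \left(- 22 w + 21 m\right) = 5 - 22 w + 21 m$)
$h{\left(k,2 \right)} I{\left(X \right)} = \left(5 - 506 + 21 \cdot 2\right) \left(-5\right)^{2} = \left(5 - 506 + 42\right) 25 = \left(-459\right) 25 = -11475$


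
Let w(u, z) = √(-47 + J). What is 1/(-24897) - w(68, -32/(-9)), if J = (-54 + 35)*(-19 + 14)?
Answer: -1/24897 - 4*√3 ≈ -6.9282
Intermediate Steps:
J = 95 (J = -19*(-5) = 95)
w(u, z) = 4*√3 (w(u, z) = √(-47 + 95) = √48 = 4*√3)
1/(-24897) - w(68, -32/(-9)) = 1/(-24897) - 4*√3 = -1/24897 - 4*√3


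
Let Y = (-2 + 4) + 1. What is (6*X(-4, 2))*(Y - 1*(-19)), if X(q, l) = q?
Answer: -528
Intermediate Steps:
Y = 3 (Y = 2 + 1 = 3)
(6*X(-4, 2))*(Y - 1*(-19)) = (6*(-4))*(3 - 1*(-19)) = -24*(3 + 19) = -24*22 = -528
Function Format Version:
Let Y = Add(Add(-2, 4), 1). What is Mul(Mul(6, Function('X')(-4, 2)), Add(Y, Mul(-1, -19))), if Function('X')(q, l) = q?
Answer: -528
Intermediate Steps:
Y = 3 (Y = Add(2, 1) = 3)
Mul(Mul(6, Function('X')(-4, 2)), Add(Y, Mul(-1, -19))) = Mul(Mul(6, -4), Add(3, Mul(-1, -19))) = Mul(-24, Add(3, 19)) = Mul(-24, 22) = -528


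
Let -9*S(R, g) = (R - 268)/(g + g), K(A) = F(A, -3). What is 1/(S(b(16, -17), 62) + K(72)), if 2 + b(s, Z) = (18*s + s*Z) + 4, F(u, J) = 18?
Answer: 558/10169 ≈ 0.054873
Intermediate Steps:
K(A) = 18
b(s, Z) = 2 + 18*s + Z*s (b(s, Z) = -2 + ((18*s + s*Z) + 4) = -2 + ((18*s + Z*s) + 4) = -2 + (4 + 18*s + Z*s) = 2 + 18*s + Z*s)
S(R, g) = -(-268 + R)/(18*g) (S(R, g) = -(R - 268)/(9*(g + g)) = -(-268 + R)/(9*(2*g)) = -(-268 + R)*1/(2*g)/9 = -(-268 + R)/(18*g))
1/(S(b(16, -17), 62) + K(72)) = 1/((1/18)*(268 - (2 + 18*16 - 17*16))/62 + 18) = 1/((1/18)*(1/62)*(268 - (2 + 288 - 272)) + 18) = 1/((1/18)*(1/62)*(268 - 1*18) + 18) = 1/((1/18)*(1/62)*(268 - 18) + 18) = 1/((1/18)*(1/62)*250 + 18) = 1/(125/558 + 18) = 1/(10169/558) = 558/10169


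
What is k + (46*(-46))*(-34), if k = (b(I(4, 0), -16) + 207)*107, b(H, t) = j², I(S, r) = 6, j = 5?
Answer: 96768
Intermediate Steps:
b(H, t) = 25 (b(H, t) = 5² = 25)
k = 24824 (k = (25 + 207)*107 = 232*107 = 24824)
k + (46*(-46))*(-34) = 24824 + (46*(-46))*(-34) = 24824 - 2116*(-34) = 24824 + 71944 = 96768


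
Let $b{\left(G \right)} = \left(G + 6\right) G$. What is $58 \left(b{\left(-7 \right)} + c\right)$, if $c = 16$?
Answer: $1334$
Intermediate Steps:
$b{\left(G \right)} = G \left(6 + G\right)$ ($b{\left(G \right)} = \left(6 + G\right) G = G \left(6 + G\right)$)
$58 \left(b{\left(-7 \right)} + c\right) = 58 \left(- 7 \left(6 - 7\right) + 16\right) = 58 \left(\left(-7\right) \left(-1\right) + 16\right) = 58 \left(7 + 16\right) = 58 \cdot 23 = 1334$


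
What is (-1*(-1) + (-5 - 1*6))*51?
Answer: -510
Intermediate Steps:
(-1*(-1) + (-5 - 1*6))*51 = (1 + (-5 - 6))*51 = (1 - 11)*51 = -10*51 = -510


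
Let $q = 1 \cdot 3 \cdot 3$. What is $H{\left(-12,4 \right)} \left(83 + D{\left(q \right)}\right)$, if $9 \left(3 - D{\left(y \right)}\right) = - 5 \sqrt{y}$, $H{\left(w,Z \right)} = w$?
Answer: $-1052$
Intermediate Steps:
$q = 9$ ($q = 3 \cdot 3 = 9$)
$D{\left(y \right)} = 3 + \frac{5 \sqrt{y}}{9}$ ($D{\left(y \right)} = 3 - \frac{\left(-5\right) \sqrt{y}}{9} = 3 + \frac{5 \sqrt{y}}{9}$)
$H{\left(-12,4 \right)} \left(83 + D{\left(q \right)}\right) = - 12 \left(83 + \left(3 + \frac{5 \sqrt{9}}{9}\right)\right) = - 12 \left(83 + \left(3 + \frac{5}{9} \cdot 3\right)\right) = - 12 \left(83 + \left(3 + \frac{5}{3}\right)\right) = - 12 \left(83 + \frac{14}{3}\right) = \left(-12\right) \frac{263}{3} = -1052$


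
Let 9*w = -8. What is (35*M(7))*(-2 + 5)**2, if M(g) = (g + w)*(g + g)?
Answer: 26950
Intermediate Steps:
w = -8/9 (w = (1/9)*(-8) = -8/9 ≈ -0.88889)
M(g) = 2*g*(-8/9 + g) (M(g) = (g - 8/9)*(g + g) = (-8/9 + g)*(2*g) = 2*g*(-8/9 + g))
(35*M(7))*(-2 + 5)**2 = (35*((2/9)*7*(-8 + 9*7)))*(-2 + 5)**2 = (35*((2/9)*7*(-8 + 63)))*3**2 = (35*((2/9)*7*55))*9 = (35*(770/9))*9 = (26950/9)*9 = 26950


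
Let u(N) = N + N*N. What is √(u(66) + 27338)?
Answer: 4*√1985 ≈ 178.21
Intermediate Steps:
u(N) = N + N²
√(u(66) + 27338) = √(66*(1 + 66) + 27338) = √(66*67 + 27338) = √(4422 + 27338) = √31760 = 4*√1985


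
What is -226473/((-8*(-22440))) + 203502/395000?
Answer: -441034633/590920000 ≈ -0.74635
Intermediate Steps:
-226473/((-8*(-22440))) + 203502/395000 = -226473/179520 + 203502*(1/395000) = -226473*1/179520 + 101751/197500 = -75491/59840 + 101751/197500 = -441034633/590920000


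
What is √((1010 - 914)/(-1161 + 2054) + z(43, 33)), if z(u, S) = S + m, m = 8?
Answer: √32781137/893 ≈ 6.4115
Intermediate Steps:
z(u, S) = 8 + S (z(u, S) = S + 8 = 8 + S)
√((1010 - 914)/(-1161 + 2054) + z(43, 33)) = √((1010 - 914)/(-1161 + 2054) + (8 + 33)) = √(96/893 + 41) = √(36709/893) = √32781137/893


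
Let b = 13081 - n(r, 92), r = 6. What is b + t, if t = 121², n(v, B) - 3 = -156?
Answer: 27875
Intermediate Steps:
n(v, B) = -153 (n(v, B) = 3 - 156 = -153)
t = 14641
b = 13234 (b = 13081 - 1*(-153) = 13081 + 153 = 13234)
b + t = 13234 + 14641 = 27875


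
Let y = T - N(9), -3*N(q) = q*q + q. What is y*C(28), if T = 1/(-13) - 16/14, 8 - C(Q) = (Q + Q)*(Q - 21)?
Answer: -1005696/91 ≈ -11052.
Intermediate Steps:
N(q) = -q/3 - q²/3 (N(q) = -(q*q + q)/3 = -(q² + q)/3 = -(q + q²)/3 = -q/3 - q²/3)
C(Q) = 8 - 2*Q*(-21 + Q) (C(Q) = 8 - (Q + Q)*(Q - 21) = 8 - 2*Q*(-21 + Q))
T = -111/91 (T = 1*(-1/13) - 16*1/14 = -1/13 - 8/7 = -111/91 ≈ -1.2198)
y = 2619/91 (y = -111/91 - (-1)*9*(1 + 9)/3 = -111/91 - (-1)*9*10/3 = -111/91 - 1*(-30) = -111/91 + 30 = 2619/91 ≈ 28.780)
y*C(28) = 2619*(8 - 2*28² + 42*28)/91 = 2619*(8 - 2*784 + 1176)/91 = 2619*(8 - 1568 + 1176)/91 = (2619/91)*(-384) = -1005696/91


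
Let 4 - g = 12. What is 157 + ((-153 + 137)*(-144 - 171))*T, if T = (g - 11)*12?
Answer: -1148963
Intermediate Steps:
g = -8 (g = 4 - 1*12 = 4 - 12 = -8)
T = -228 (T = (-8 - 11)*12 = -19*12 = -228)
157 + ((-153 + 137)*(-144 - 171))*T = 157 + ((-153 + 137)*(-144 - 171))*(-228) = 157 - 16*(-315)*(-228) = 157 + 5040*(-228) = 157 - 1149120 = -1148963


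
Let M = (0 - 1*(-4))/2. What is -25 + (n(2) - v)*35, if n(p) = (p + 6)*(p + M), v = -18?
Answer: 1725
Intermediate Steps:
M = 2 (M = (0 + 4)*(½) = 4*(½) = 2)
n(p) = (2 + p)*(6 + p) (n(p) = (p + 6)*(p + 2) = (6 + p)*(2 + p) = (2 + p)*(6 + p))
-25 + (n(2) - v)*35 = -25 + ((12 + 2² + 8*2) - 1*(-18))*35 = -25 + ((12 + 4 + 16) + 18)*35 = -25 + (32 + 18)*35 = -25 + 50*35 = -25 + 1750 = 1725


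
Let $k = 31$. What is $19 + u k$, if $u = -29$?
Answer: $-880$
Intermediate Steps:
$19 + u k = 19 - 899 = -880$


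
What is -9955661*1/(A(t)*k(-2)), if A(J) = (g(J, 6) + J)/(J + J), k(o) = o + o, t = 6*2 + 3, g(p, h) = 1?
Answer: 149334915/32 ≈ 4.6667e+6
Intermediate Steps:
t = 15 (t = 12 + 3 = 15)
k(o) = 2*o
A(J) = (1 + J)/(2*J) (A(J) = (1 + J)/(J + J) = (1 + J)/((2*J)) = (1 + J)*(1/(2*J)) = (1 + J)/(2*J))
-9955661*1/(A(t)*k(-2)) = -9955661*(-15/(2*(1 + 15))) = -9955661/((-2*16/15)) = -9955661/((-4*8/15)) = -9955661/(-32/15) = -9955661*(-15/32) = 149334915/32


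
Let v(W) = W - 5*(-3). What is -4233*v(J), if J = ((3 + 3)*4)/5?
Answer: -419067/5 ≈ -83813.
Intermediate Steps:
J = 24/5 (J = (6*4)*(⅕) = 24*(⅕) = 24/5 ≈ 4.8000)
v(W) = 15 + W (v(W) = W + 15 = 15 + W)
-4233*v(J) = -4233*(15 + 24/5) = -4233*99/5 = -419067/5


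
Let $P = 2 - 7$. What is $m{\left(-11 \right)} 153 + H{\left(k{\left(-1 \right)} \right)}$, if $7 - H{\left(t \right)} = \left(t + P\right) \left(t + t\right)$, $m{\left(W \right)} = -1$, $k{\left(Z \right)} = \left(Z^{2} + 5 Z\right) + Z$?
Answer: $-246$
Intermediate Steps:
$P = -5$ ($P = 2 - 7 = -5$)
$k{\left(Z \right)} = Z^{2} + 6 Z$
$H{\left(t \right)} = 7 - 2 t \left(-5 + t\right)$ ($H{\left(t \right)} = 7 - \left(t - 5\right) \left(t + t\right) = 7 - \left(-5 + t\right) 2 t = 7 - 2 t \left(-5 + t\right)$)
$m{\left(-11 \right)} 153 + H{\left(k{\left(-1 \right)} \right)} = \left(-1\right) 153 + \left(7 - 2 \left(- (6 - 1)\right)^{2} + 10 \left(- (6 - 1)\right)\right) = -153 + \left(7 - 2 \left(\left(-1\right) 5\right)^{2} + 10 \left(\left(-1\right) 5\right)\right) = -153 + \left(7 - 2 \left(-5\right)^{2} + 10 \left(-5\right)\right) = -153 - 93 = -246$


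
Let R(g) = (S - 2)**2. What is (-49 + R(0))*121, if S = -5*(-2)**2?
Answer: 52635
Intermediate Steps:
S = -20 (S = -5*4 = -20)
R(g) = 484 (R(g) = (-20 - 2)**2 = (-22)**2 = 484)
(-49 + R(0))*121 = (-49 + 484)*121 = 435*121 = 52635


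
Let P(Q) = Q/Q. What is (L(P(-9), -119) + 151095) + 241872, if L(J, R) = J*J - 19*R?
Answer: 395229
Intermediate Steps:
P(Q) = 1
L(J, R) = J² - 19*R
(L(P(-9), -119) + 151095) + 241872 = ((1² - 19*(-119)) + 151095) + 241872 = ((1 + 2261) + 151095) + 241872 = (2262 + 151095) + 241872 = 153357 + 241872 = 395229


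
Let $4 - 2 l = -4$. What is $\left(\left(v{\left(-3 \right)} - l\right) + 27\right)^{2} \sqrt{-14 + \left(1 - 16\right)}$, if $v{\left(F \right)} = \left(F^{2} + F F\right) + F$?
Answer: $1444 i \sqrt{29} \approx 7776.2 i$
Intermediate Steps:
$l = 4$ ($l = 2 - -2 = 2 + 2 = 4$)
$v{\left(F \right)} = F + 2 F^{2}$ ($v{\left(F \right)} = \left(F^{2} + F^{2}\right) + F = 2 F^{2} + F = F + 2 F^{2}$)
$\left(\left(v{\left(-3 \right)} - l\right) + 27\right)^{2} \sqrt{-14 + \left(1 - 16\right)} = \left(\left(- 3 \left(1 + 2 \left(-3\right)\right) - 4\right) + 27\right)^{2} \sqrt{-14 + \left(1 - 16\right)} = \left(\left(- 3 \left(1 - 6\right) - 4\right) + 27\right)^{2} \sqrt{-14 - 15} = \left(\left(\left(-3\right) \left(-5\right) - 4\right) + 27\right)^{2} \sqrt{-29} = \left(\left(15 - 4\right) + 27\right)^{2} i \sqrt{29} = \left(11 + 27\right)^{2} i \sqrt{29} = 38^{2} i \sqrt{29} = 1444 i \sqrt{29}$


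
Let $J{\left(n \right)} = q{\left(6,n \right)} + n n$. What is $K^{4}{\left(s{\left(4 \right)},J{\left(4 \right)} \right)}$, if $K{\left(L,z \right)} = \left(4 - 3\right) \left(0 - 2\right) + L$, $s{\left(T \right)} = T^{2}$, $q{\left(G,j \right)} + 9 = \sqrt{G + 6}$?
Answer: $38416$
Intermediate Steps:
$q{\left(G,j \right)} = -9 + \sqrt{6 + G}$ ($q{\left(G,j \right)} = -9 + \sqrt{G + 6} = -9 + \sqrt{6 + G}$)
$J{\left(n \right)} = -9 + n^{2} + 2 \sqrt{3}$ ($J{\left(n \right)} = \left(-9 + \sqrt{6 + 6}\right) + n n = \left(-9 + \sqrt{12}\right) + n^{2} = \left(-9 + 2 \sqrt{3}\right) + n^{2} = -9 + n^{2} + 2 \sqrt{3}$)
$K{\left(L,z \right)} = -2 + L$ ($K{\left(L,z \right)} = 1 \left(-2\right) + L = -2 + L$)
$K^{4}{\left(s{\left(4 \right)},J{\left(4 \right)} \right)} = \left(-2 + 4^{2}\right)^{4} = \left(-2 + 16\right)^{4} = 14^{4} = 38416$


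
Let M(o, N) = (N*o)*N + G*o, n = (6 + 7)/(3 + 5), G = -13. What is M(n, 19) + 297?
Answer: 1725/2 ≈ 862.50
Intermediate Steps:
n = 13/8 ≈ 1.6250
M(o, N) = -13*o + o*N**2 (M(o, N) = (N*o)*N - 13*o = o*N**2 - 13*o = -13*o + o*N**2)
M(n, 19) + 297 = 13*(-13 + 19**2)/8 + 297 = 13*(-13 + 361)/8 + 297 = (13/8)*348 + 297 = 1131/2 + 297 = 1725/2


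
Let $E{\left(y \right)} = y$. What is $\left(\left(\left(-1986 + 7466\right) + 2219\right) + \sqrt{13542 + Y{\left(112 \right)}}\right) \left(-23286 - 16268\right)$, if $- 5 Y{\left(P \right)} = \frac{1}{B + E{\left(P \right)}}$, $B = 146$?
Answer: $-304526246 - \frac{19777 \sqrt{22535240910}}{645} \approx -3.0913 \cdot 10^{8}$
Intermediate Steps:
$Y{\left(P \right)} = - \frac{1}{5 \left(146 + P\right)}$
$\left(\left(\left(-1986 + 7466\right) + 2219\right) + \sqrt{13542 + Y{\left(112 \right)}}\right) \left(-23286 - 16268\right) = \left(\left(\left(-1986 + 7466\right) + 2219\right) + \sqrt{13542 - \frac{1}{730 + 5 \cdot 112}}\right) \left(-23286 - 16268\right) = \left(\left(5480 + 2219\right) + \sqrt{13542 - \frac{1}{730 + 560}}\right) \left(-39554\right) = \left(7699 + \sqrt{13542 - \frac{1}{1290}}\right) \left(-39554\right) = \left(7699 + \sqrt{\frac{17469179}{1290}}\right) \left(-39554\right) = \left(7699 + \frac{\sqrt{22535240910}}{1290}\right) \left(-39554\right) = -304526246 - \frac{19777 \sqrt{22535240910}}{645}$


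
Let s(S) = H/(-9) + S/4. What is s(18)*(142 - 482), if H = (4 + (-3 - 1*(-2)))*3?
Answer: -1190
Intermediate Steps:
H = 9 (H = (4 + (-3 + 2))*3 = (4 - 1)*3 = 3*3 = 9)
s(S) = -1 + S/4 (s(S) = 9/(-9) + S/4 = 9*(-1/9) + S*(1/4) = -1 + S/4)
s(18)*(142 - 482) = (-1 + (1/4)*18)*(142 - 482) = (-1 + 9/2)*(-340) = (7/2)*(-340) = -1190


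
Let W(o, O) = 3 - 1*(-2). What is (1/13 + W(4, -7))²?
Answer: 4356/169 ≈ 25.775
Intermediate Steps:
W(o, O) = 5 (W(o, O) = 3 + 2 = 5)
(1/13 + W(4, -7))² = (1/13 + 5)² = (66/13)² = 4356/169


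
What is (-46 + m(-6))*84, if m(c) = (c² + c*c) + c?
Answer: 1680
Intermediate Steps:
m(c) = c + 2*c² (m(c) = (c² + c²) + c = 2*c² + c = c + 2*c²)
(-46 + m(-6))*84 = (-46 - 6*(1 + 2*(-6)))*84 = (-46 - 6*(1 - 12))*84 = (-46 - 6*(-11))*84 = (-46 + 66)*84 = 20*84 = 1680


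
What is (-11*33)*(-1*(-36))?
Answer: -13068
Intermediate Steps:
(-11*33)*(-1*(-36)) = -363*36 = -13068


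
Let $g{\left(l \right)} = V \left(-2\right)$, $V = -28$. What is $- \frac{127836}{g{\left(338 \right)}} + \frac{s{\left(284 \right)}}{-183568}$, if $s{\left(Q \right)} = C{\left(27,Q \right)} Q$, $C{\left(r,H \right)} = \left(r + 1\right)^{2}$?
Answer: $- \frac{52408633}{22946} \approx -2284.0$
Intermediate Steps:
$C{\left(r,H \right)} = \left(1 + r\right)^{2}$
$s{\left(Q \right)} = 784 Q$ ($s{\left(Q \right)} = \left(1 + 27\right)^{2} Q = 28^{2} Q = 784 Q$)
$g{\left(l \right)} = 56$ ($g{\left(l \right)} = \left(-28\right) \left(-2\right) = 56$)
$- \frac{127836}{g{\left(338 \right)}} + \frac{s{\left(284 \right)}}{-183568} = - \frac{127836}{56} + \frac{784 \cdot 284}{-183568} = \left(-127836\right) \frac{1}{56} + 222656 \left(- \frac{1}{183568}\right) = - \frac{31959}{14} - \frac{1988}{1639} = - \frac{52408633}{22946}$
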